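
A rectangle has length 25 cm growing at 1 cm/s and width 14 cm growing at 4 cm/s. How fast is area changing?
114 cm²/s

A = lw
dA/dt = w·dl/dt + l·dw/dt = 14·1 + 25·4 = 114 cm²/s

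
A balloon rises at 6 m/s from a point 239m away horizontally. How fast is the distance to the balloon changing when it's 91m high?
273√65402/32701 ≈ 2.135 m/s

z² = 239² + y²
z = √(239² + 91²) = √65402
dz/dt = y/z · dy/dt = 91/√65402 · 6 = 273√65402/32701 ≈ 2.135 m/s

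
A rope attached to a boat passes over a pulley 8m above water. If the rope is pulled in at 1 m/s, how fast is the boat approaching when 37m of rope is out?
37√145/435 ≈ 1.024 m/s

rope² = x² + 8²
x = √(37² - 8²) = 3√145
dx/dt = (rope/x) · d(rope)/dt = (37/(3√145)) · (-1) = -37√145/435 m/s
The boat approaches at 37√145/435 ≈ 1.024 m/s.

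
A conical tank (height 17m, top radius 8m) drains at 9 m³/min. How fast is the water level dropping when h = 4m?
2601/(1024π) ≈ 0.8085 m/min

r/h = 8/17, so r = (8/17)h
V = (1/3)πr²h = (1/3)π((8/17)h)²h = (64/867)πh³
dV/dh = (64/289)πh²
dh/dt = (dV/dt)/(dV/dh) = -9/((64/289)π·4²) = -2601/(1024π) m/min
The level is dropping at 2601/(1024π) ≈ 0.8085 m/min.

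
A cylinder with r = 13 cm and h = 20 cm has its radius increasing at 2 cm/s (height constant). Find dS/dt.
184π cm²/s

S = 2πrh + 2πr² (lateral + bases)
dS/dt = (2πh + 4πr)·dr/dt = (2π·20 + 4π·13)·2
= 184π cm²/s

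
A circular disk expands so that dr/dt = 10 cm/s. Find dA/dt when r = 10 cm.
200π cm²/s

A = πr²
dA/dt = 2πr · dr/dt = 2π(10)(10) = 200π cm²/s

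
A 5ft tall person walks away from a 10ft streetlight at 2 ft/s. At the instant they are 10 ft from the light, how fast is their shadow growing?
2 ft/s

By similar triangles: 10/(x+s) = 5/s
Solving: s = 5x/5
ds/dt = 5/5 · dx/dt = 1 · 2 = 2 ft/s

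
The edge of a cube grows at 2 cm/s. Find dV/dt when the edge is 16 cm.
1536 cm³/s

V = s³
dV/dt = 3s² · ds/dt = 3·16²·2 = 1536 cm³/s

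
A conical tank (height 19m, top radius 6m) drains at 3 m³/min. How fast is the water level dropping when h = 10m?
361/(1200π) ≈ 0.09576 m/min

r/h = 6/19, so r = (6/19)h
V = (1/3)πr²h = (1/3)π((6/19)h)²h = (12/361)πh³
dV/dh = (36/361)πh²
dh/dt = (dV/dt)/(dV/dh) = -3/((36/361)π·10²) = -361/(1200π) m/min
The level is dropping at 361/(1200π) ≈ 0.09576 m/min.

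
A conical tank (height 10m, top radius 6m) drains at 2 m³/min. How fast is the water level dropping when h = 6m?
25/(162π) ≈ 0.04912 m/min

r/h = 6/10, so r = (3/5)h
V = (1/3)πr²h = (1/3)π((3/5)h)²h = (3/25)πh³
dV/dh = (9/25)πh²
dh/dt = (dV/dt)/(dV/dh) = -2/((9/25)π·6²) = -25/(162π) m/min
The level is dropping at 25/(162π) ≈ 0.04912 m/min.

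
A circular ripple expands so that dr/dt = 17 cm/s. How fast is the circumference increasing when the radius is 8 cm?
34π cm/s

C = 2πr
dC/dt = 2π · dr/dt = 2π · 17 = 34π cm/s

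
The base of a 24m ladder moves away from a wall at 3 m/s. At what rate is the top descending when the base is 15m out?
5√39/13 ≈ 2.402 m/s

x² + y² = 24²
2x·dx/dt + 2y·dy/dt = 0
dy/dt = -x/y · dx/dt = -15/(3√39) · 3 = -5√39/13 m/s
The top is descending at 5√39/13 ≈ 2.402 m/s.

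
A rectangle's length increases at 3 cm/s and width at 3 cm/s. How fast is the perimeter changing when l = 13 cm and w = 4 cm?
12 cm/s

P = 2(l + w)
dP/dt = 2(dl/dt + dw/dt) = 2(3 + 3) = 12 cm/s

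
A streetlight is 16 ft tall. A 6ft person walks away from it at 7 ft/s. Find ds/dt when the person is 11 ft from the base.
21/5 ft/s

By similar triangles: 16/(x+s) = 6/s
Solving: s = 6x/10
ds/dt = 6/10 · dx/dt = 3/5 · 7 = 21/5 ft/s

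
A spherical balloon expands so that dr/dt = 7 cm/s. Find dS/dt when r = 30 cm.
1680π cm²/s

S = 4πr²
dS/dt = dS/dr · dr/dt = 8πr · 7
At r = 30: dS/dt = 1680π cm²/s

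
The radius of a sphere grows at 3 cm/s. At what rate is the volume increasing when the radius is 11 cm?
1452π cm³/s

V = (4/3)πr³
dV/dt = dV/dr · dr/dt = 4πr² · 3
At r = 11: dV/dt = 1452π cm³/s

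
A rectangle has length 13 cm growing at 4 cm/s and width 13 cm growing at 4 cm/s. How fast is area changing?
104 cm²/s

A = lw
dA/dt = w·dl/dt + l·dw/dt = 13·4 + 13·4 = 104 cm²/s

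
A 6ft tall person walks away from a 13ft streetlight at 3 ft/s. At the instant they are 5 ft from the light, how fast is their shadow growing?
18/7 ft/s

By similar triangles: 13/(x+s) = 6/s
Solving: s = 6x/7
ds/dt = 6/7 · dx/dt = 6/7 · 3 = 18/7 ft/s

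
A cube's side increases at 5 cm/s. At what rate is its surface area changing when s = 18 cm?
1080 cm²/s

A = 6s²
dA/dt = 12s · ds/dt = 12·18·5 = 1080 cm²/s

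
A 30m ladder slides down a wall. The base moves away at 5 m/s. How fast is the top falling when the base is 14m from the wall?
35√11/44 ≈ 2.638 m/s

x² + y² = 30²
2x·dx/dt + 2y·dy/dt = 0
dy/dt = -x/y · dx/dt = -14/(8√11) · 5 = -35√11/44 m/s
The top is descending at 35√11/44 ≈ 2.638 m/s.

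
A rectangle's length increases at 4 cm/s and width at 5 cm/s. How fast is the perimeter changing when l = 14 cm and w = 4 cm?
18 cm/s

P = 2(l + w)
dP/dt = 2(dl/dt + dw/dt) = 2(4 + 5) = 18 cm/s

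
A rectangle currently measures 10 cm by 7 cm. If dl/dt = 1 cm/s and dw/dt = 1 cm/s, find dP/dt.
4 cm/s

P = 2(l + w)
dP/dt = 2(dl/dt + dw/dt) = 2(1 + 1) = 4 cm/s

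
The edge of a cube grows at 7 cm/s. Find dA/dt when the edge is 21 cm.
1764 cm²/s

A = 6s²
dA/dt = 12s · ds/dt = 12·21·7 = 1764 cm²/s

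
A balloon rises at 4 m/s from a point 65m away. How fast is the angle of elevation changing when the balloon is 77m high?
0.025606 rad/s

tan(θ) = y/65
sec²(θ) · dθ/dt = (1/65) · dy/dt
dθ/dt = cos²(θ)/65 · 4 = 65/(65² + 77²) · 4
dθ/dt = 0.025606 rad/s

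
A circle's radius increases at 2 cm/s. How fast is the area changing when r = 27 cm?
108π cm²/s

A = πr²
dA/dt = 2πr · dr/dt = 2π(27)(2) = 108π cm²/s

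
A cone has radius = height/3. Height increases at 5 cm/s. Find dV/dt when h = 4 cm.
80π/9 cm³/s

V = (1/3)π(h/3)²h = πh³/27
dV/dt = πh²/9 · 5
At h = 4: dV/dt = 80π/9 cm³/s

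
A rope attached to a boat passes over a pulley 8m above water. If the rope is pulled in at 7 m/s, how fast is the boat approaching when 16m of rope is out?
14√3/3 ≈ 8.083 m/s

rope² = x² + 8²
x = √(16² - 8²) = 8√3
dx/dt = (rope/x) · d(rope)/dt = (16/(8√3)) · (-7) = -14√3/3 m/s
The boat approaches at 14√3/3 ≈ 8.083 m/s.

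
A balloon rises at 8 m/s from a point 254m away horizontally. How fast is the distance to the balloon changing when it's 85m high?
680√71741/71741 ≈ 2.539 m/s

z² = 254² + y²
z = √(254² + 85²) = √71741
dz/dt = y/z · dy/dt = 85/√71741 · 8 = 680√71741/71741 ≈ 2.539 m/s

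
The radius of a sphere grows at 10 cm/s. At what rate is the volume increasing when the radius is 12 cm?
5760π cm³/s

V = (4/3)πr³
dV/dt = dV/dr · dr/dt = 4πr² · 10
At r = 12: dV/dt = 5760π cm³/s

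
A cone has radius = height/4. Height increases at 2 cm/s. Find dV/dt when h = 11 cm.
121π/8 cm³/s

V = (1/3)π(h/4)²h = πh³/48
dV/dt = πh²/16 · 2
At h = 11: dV/dt = 121π/8 cm³/s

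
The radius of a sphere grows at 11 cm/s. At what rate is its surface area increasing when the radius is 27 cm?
2376π cm²/s

S = 4πr²
dS/dt = dS/dr · dr/dt = 8πr · 11
At r = 27: dS/dt = 2376π cm²/s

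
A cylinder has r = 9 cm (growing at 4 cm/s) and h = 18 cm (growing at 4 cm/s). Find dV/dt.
1620π cm³/s

V = πr²h
dV/dt = 2πrh·dr/dt + πr²·dh/dt
= 2π(9)(18)(4) + π(9)²(4)
= 1620π cm³/s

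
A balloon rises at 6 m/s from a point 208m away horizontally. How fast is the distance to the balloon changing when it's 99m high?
594√53065/53065 ≈ 2.579 m/s

z² = 208² + y²
z = √(208² + 99²) = √53065
dz/dt = y/z · dy/dt = 99/√53065 · 6 = 594√53065/53065 ≈ 2.579 m/s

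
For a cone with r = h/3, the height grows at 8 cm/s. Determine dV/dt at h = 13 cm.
1352π/9 cm³/s

V = (1/3)π(h/3)²h = πh³/27
dV/dt = πh²/9 · 8
At h = 13: dV/dt = 1352π/9 cm³/s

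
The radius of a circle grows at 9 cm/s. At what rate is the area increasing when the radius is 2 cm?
36π cm²/s

A = πr²
dA/dt = 2πr · dr/dt = 2π(2)(9) = 36π cm²/s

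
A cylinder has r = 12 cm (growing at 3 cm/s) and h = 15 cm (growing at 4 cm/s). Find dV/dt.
1656π cm³/s

V = πr²h
dV/dt = 2πrh·dr/dt + πr²·dh/dt
= 2π(12)(15)(3) + π(12)²(4)
= 1656π cm³/s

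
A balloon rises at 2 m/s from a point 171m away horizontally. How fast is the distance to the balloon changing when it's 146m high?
292√50557/50557 ≈ 1.299 m/s

z² = 171² + y²
z = √(171² + 146²) = √50557
dz/dt = y/z · dy/dt = 146/√50557 · 2 = 292√50557/50557 ≈ 1.299 m/s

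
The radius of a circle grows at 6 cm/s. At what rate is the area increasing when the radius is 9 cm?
108π cm²/s

A = πr²
dA/dt = 2πr · dr/dt = 2π(9)(6) = 108π cm²/s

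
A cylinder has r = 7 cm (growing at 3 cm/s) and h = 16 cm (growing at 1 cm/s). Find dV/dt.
721π cm³/s

V = πr²h
dV/dt = 2πrh·dr/dt + πr²·dh/dt
= 2π(7)(16)(3) + π(7)²(1)
= 721π cm³/s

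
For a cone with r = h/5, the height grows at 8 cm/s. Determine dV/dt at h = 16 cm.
2048π/25 cm³/s

V = (1/3)π(h/5)²h = πh³/75
dV/dt = πh²/25 · 8
At h = 16: dV/dt = 2048π/25 cm³/s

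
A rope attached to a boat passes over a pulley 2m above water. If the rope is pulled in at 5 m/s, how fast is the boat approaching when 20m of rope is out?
50√11/33 ≈ 5.025 m/s

rope² = x² + 2²
x = √(20² - 2²) = 6√11
dx/dt = (rope/x) · d(rope)/dt = (20/(6√11)) · (-5) = -50√11/33 m/s
The boat approaches at 50√11/33 ≈ 5.025 m/s.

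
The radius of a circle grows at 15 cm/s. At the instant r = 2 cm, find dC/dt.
30π cm/s

C = 2πr
dC/dt = 2π · dr/dt = 2π · 15 = 30π cm/s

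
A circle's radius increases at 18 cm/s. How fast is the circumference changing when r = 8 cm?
36π cm/s

C = 2πr
dC/dt = 2π · dr/dt = 2π · 18 = 36π cm/s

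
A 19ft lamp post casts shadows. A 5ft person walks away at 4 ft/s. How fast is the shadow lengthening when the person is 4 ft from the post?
10/7 ft/s

By similar triangles: 19/(x+s) = 5/s
Solving: s = 5x/14
ds/dt = 5/14 · dx/dt = 5/14 · 4 = 10/7 ft/s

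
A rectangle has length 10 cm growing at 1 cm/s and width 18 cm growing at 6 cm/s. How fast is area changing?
78 cm²/s

A = lw
dA/dt = w·dl/dt + l·dw/dt = 18·1 + 10·6 = 78 cm²/s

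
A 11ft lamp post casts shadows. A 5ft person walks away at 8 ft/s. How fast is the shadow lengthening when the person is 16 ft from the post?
20/3 ft/s

By similar triangles: 11/(x+s) = 5/s
Solving: s = 5x/6
ds/dt = 5/6 · dx/dt = 5/6 · 8 = 20/3 ft/s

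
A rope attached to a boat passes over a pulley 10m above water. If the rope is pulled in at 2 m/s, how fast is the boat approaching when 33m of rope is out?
66√989/989 ≈ 2.099 m/s

rope² = x² + 10²
x = √(33² - 10²) = √989
dx/dt = (rope/x) · d(rope)/dt = (33/√989) · (-2) = -66√989/989 m/s
The boat approaches at 66√989/989 ≈ 2.099 m/s.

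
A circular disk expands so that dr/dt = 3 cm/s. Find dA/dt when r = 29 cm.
174π cm²/s

A = πr²
dA/dt = 2πr · dr/dt = 2π(29)(3) = 174π cm²/s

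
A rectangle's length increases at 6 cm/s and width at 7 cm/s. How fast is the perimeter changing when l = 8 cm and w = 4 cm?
26 cm/s

P = 2(l + w)
dP/dt = 2(dl/dt + dw/dt) = 2(6 + 7) = 26 cm/s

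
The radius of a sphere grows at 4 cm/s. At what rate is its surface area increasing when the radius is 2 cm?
64π cm²/s

S = 4πr²
dS/dt = dS/dr · dr/dt = 8πr · 4
At r = 2: dS/dt = 64π cm²/s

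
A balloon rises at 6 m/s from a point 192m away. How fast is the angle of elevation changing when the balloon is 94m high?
0.025208 rad/s

tan(θ) = y/192
sec²(θ) · dθ/dt = (1/192) · dy/dt
dθ/dt = cos²(θ)/192 · 6 = 192/(192² + 94²) · 6
dθ/dt = 0.025208 rad/s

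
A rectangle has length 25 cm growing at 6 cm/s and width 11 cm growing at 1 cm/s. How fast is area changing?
91 cm²/s

A = lw
dA/dt = w·dl/dt + l·dw/dt = 11·6 + 25·1 = 91 cm²/s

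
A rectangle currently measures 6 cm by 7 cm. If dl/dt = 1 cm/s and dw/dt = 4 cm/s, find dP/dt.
10 cm/s

P = 2(l + w)
dP/dt = 2(dl/dt + dw/dt) = 2(1 + 4) = 10 cm/s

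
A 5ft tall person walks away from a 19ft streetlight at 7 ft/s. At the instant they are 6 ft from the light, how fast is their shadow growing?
5/2 ft/s

By similar triangles: 19/(x+s) = 5/s
Solving: s = 5x/14
ds/dt = 5/14 · dx/dt = 5/14 · 7 = 5/2 ft/s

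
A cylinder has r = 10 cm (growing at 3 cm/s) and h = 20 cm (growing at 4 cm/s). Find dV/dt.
1600π cm³/s

V = πr²h
dV/dt = 2πrh·dr/dt + πr²·dh/dt
= 2π(10)(20)(3) + π(10)²(4)
= 1600π cm³/s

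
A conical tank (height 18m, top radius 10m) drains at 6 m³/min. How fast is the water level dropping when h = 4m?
243/(200π) ≈ 0.3867 m/min

r/h = 10/18, so r = (5/9)h
V = (1/3)πr²h = (1/3)π((5/9)h)²h = (25/243)πh³
dV/dh = (25/81)πh²
dh/dt = (dV/dt)/(dV/dh) = -6/((25/81)π·4²) = -243/(200π) m/min
The level is dropping at 243/(200π) ≈ 0.3867 m/min.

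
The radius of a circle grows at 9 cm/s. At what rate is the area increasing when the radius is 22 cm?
396π cm²/s

A = πr²
dA/dt = 2πr · dr/dt = 2π(22)(9) = 396π cm²/s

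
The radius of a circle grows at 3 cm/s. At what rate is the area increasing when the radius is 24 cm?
144π cm²/s

A = πr²
dA/dt = 2πr · dr/dt = 2π(24)(3) = 144π cm²/s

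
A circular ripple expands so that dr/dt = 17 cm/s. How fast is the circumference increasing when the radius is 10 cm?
34π cm/s

C = 2πr
dC/dt = 2π · dr/dt = 2π · 17 = 34π cm/s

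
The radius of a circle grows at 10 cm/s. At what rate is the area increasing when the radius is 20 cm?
400π cm²/s

A = πr²
dA/dt = 2πr · dr/dt = 2π(20)(10) = 400π cm²/s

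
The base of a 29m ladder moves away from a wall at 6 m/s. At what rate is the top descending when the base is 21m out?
63/10 = 6.3 m/s

x² + y² = 29²
2x·dx/dt + 2y·dy/dt = 0
dy/dt = -x/y · dx/dt = -21/20 · 6 = -63/10 m/s
The top is descending at 63/10 = 6.3 m/s.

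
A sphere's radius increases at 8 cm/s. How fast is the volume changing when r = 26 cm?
21632π cm³/s

V = (4/3)πr³
dV/dt = dV/dr · dr/dt = 4πr² · 8
At r = 26: dV/dt = 21632π cm³/s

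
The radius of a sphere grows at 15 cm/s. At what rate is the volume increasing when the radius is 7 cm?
2940π cm³/s

V = (4/3)πr³
dV/dt = dV/dr · dr/dt = 4πr² · 15
At r = 7: dV/dt = 2940π cm³/s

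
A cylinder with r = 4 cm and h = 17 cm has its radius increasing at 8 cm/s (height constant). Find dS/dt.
400π cm²/s

S = 2πrh + 2πr² (lateral + bases)
dS/dt = (2πh + 4πr)·dr/dt = (2π·17 + 4π·4)·8
= 400π cm²/s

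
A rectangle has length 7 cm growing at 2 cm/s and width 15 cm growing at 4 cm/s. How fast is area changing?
58 cm²/s

A = lw
dA/dt = w·dl/dt + l·dw/dt = 15·2 + 7·4 = 58 cm²/s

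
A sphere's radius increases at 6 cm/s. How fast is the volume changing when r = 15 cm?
5400π cm³/s

V = (4/3)πr³
dV/dt = dV/dr · dr/dt = 4πr² · 6
At r = 15: dV/dt = 5400π cm³/s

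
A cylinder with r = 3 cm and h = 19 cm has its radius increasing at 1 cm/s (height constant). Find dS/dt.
50π cm²/s

S = 2πrh + 2πr² (lateral + bases)
dS/dt = (2πh + 4πr)·dr/dt = (2π·19 + 4π·3)·1
= 50π cm²/s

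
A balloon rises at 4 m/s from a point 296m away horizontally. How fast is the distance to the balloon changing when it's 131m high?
524√104777/104777 ≈ 1.619 m/s

z² = 296² + y²
z = √(296² + 131²) = √104777
dz/dt = y/z · dy/dt = 131/√104777 · 4 = 524√104777/104777 ≈ 1.619 m/s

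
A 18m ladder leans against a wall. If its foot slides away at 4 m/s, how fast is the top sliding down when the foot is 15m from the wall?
20√11/11 ≈ 6.03 m/s

x² + y² = 18²
2x·dx/dt + 2y·dy/dt = 0
dy/dt = -x/y · dx/dt = -15/(3√11) · 4 = -20√11/11 m/s
The top is descending at 20√11/11 ≈ 6.03 m/s.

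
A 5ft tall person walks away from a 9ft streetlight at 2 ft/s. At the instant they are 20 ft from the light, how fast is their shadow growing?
5/2 ft/s

By similar triangles: 9/(x+s) = 5/s
Solving: s = 5x/4
ds/dt = 5/4 · dx/dt = 5/4 · 2 = 5/2 ft/s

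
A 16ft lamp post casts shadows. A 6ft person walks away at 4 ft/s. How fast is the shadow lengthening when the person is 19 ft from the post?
12/5 ft/s

By similar triangles: 16/(x+s) = 6/s
Solving: s = 6x/10
ds/dt = 6/10 · dx/dt = 3/5 · 4 = 12/5 ft/s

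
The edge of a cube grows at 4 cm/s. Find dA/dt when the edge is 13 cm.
624 cm²/s

A = 6s²
dA/dt = 12s · ds/dt = 12·13·4 = 624 cm²/s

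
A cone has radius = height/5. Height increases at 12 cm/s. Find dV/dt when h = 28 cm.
9408π/25 cm³/s

V = (1/3)π(h/5)²h = πh³/75
dV/dt = πh²/25 · 12
At h = 28: dV/dt = 9408π/25 cm³/s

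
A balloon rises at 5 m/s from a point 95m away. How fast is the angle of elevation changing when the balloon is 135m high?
0.017431 rad/s

tan(θ) = y/95
sec²(θ) · dθ/dt = (1/95) · dy/dt
dθ/dt = cos²(θ)/95 · 5 = 95/(95² + 135²) · 5
dθ/dt = 0.017431 rad/s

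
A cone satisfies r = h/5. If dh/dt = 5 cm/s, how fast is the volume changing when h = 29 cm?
841π/5 cm³/s

V = (1/3)π(h/5)²h = πh³/75
dV/dt = πh²/25 · 5
At h = 29: dV/dt = 841π/5 cm³/s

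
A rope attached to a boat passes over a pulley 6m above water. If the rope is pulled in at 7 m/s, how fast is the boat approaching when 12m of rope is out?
14√3/3 ≈ 8.083 m/s

rope² = x² + 6²
x = √(12² - 6²) = 6√3
dx/dt = (rope/x) · d(rope)/dt = (12/(6√3)) · (-7) = -14√3/3 m/s
The boat approaches at 14√3/3 ≈ 8.083 m/s.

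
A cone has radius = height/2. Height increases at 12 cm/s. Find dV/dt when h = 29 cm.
2523π cm³/s

V = (1/3)π(h/2)²h = πh³/12
dV/dt = πh²/4 · 12
At h = 29: dV/dt = 2523π cm³/s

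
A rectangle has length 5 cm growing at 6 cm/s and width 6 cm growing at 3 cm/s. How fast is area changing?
51 cm²/s

A = lw
dA/dt = w·dl/dt + l·dw/dt = 6·6 + 5·3 = 51 cm²/s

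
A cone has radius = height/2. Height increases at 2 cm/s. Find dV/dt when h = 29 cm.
841π/2 cm³/s

V = (1/3)π(h/2)²h = πh³/12
dV/dt = πh²/4 · 2
At h = 29: dV/dt = 841π/2 cm³/s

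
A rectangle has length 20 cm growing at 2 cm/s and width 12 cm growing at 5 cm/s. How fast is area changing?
124 cm²/s

A = lw
dA/dt = w·dl/dt + l·dw/dt = 12·2 + 20·5 = 124 cm²/s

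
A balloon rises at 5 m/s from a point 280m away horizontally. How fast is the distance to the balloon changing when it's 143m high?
715√98849/98849 ≈ 2.274 m/s

z² = 280² + y²
z = √(280² + 143²) = √98849
dz/dt = y/z · dy/dt = 143/√98849 · 5 = 715√98849/98849 ≈ 2.274 m/s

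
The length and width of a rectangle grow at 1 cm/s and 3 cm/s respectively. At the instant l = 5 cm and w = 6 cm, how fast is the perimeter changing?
8 cm/s

P = 2(l + w)
dP/dt = 2(dl/dt + dw/dt) = 2(1 + 3) = 8 cm/s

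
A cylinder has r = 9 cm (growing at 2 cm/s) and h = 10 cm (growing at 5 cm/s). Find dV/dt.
765π cm³/s

V = πr²h
dV/dt = 2πrh·dr/dt + πr²·dh/dt
= 2π(9)(10)(2) + π(9)²(5)
= 765π cm³/s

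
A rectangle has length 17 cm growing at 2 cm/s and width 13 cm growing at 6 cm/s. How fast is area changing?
128 cm²/s

A = lw
dA/dt = w·dl/dt + l·dw/dt = 13·2 + 17·6 = 128 cm²/s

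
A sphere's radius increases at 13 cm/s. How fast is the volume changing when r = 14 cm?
10192π cm³/s

V = (4/3)πr³
dV/dt = dV/dr · dr/dt = 4πr² · 13
At r = 14: dV/dt = 10192π cm³/s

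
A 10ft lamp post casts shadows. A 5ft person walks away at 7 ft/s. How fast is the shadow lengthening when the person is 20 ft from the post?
7 ft/s

By similar triangles: 10/(x+s) = 5/s
Solving: s = 5x/5
ds/dt = 5/5 · dx/dt = 1 · 7 = 7 ft/s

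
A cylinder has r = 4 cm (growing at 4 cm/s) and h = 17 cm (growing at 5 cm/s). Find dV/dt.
624π cm³/s

V = πr²h
dV/dt = 2πrh·dr/dt + πr²·dh/dt
= 2π(4)(17)(4) + π(4)²(5)
= 624π cm³/s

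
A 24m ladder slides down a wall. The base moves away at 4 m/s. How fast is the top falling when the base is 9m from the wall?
12√55/55 ≈ 1.618 m/s

x² + y² = 24²
2x·dx/dt + 2y·dy/dt = 0
dy/dt = -x/y · dx/dt = -9/(3√55) · 4 = -12√55/55 m/s
The top is descending at 12√55/55 ≈ 1.618 m/s.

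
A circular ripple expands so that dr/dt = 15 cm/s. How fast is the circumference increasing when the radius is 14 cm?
30π cm/s

C = 2πr
dC/dt = 2π · dr/dt = 2π · 15 = 30π cm/s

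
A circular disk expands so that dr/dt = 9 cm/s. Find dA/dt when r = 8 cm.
144π cm²/s

A = πr²
dA/dt = 2πr · dr/dt = 2π(8)(9) = 144π cm²/s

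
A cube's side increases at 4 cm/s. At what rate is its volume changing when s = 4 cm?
192 cm³/s

V = s³
dV/dt = 3s² · ds/dt = 3·4²·4 = 192 cm³/s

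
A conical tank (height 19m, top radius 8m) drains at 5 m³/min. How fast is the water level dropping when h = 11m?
1805/(7744π) ≈ 0.07419 m/min

r/h = 8/19, so r = (8/19)h
V = (1/3)πr²h = (1/3)π((8/19)h)²h = (64/1083)πh³
dV/dh = (64/361)πh²
dh/dt = (dV/dt)/(dV/dh) = -5/((64/361)π·11²) = -1805/(7744π) m/min
The level is dropping at 1805/(7744π) ≈ 0.07419 m/min.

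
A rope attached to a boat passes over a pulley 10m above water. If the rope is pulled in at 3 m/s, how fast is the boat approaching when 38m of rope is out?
19√21/28 ≈ 3.11 m/s

rope² = x² + 10²
x = √(38² - 10²) = 8√21
dx/dt = (rope/x) · d(rope)/dt = (38/(8√21)) · (-3) = -19√21/28 m/s
The boat approaches at 19√21/28 ≈ 3.11 m/s.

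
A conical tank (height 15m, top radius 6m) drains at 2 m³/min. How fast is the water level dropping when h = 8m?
25/(128π) ≈ 0.06217 m/min

r/h = 6/15, so r = (2/5)h
V = (1/3)πr²h = (1/3)π((2/5)h)²h = (4/75)πh³
dV/dh = (4/25)πh²
dh/dt = (dV/dt)/(dV/dh) = -2/((4/25)π·8²) = -25/(128π) m/min
The level is dropping at 25/(128π) ≈ 0.06217 m/min.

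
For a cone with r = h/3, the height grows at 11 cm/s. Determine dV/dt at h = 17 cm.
3179π/9 cm³/s

V = (1/3)π(h/3)²h = πh³/27
dV/dt = πh²/9 · 11
At h = 17: dV/dt = 3179π/9 cm³/s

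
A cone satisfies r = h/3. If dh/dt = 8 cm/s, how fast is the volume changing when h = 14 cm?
1568π/9 cm³/s

V = (1/3)π(h/3)²h = πh³/27
dV/dt = πh²/9 · 8
At h = 14: dV/dt = 1568π/9 cm³/s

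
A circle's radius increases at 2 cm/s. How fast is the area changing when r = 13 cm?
52π cm²/s

A = πr²
dA/dt = 2πr · dr/dt = 2π(13)(2) = 52π cm²/s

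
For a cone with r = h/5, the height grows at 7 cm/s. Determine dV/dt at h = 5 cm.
7π cm³/s

V = (1/3)π(h/5)²h = πh³/75
dV/dt = πh²/25 · 7
At h = 5: dV/dt = 7π cm³/s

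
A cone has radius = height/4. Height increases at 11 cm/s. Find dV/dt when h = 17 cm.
3179π/16 cm³/s

V = (1/3)π(h/4)²h = πh³/48
dV/dt = πh²/16 · 11
At h = 17: dV/dt = 3179π/16 cm³/s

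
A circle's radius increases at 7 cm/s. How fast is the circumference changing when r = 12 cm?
14π cm/s

C = 2πr
dC/dt = 2π · dr/dt = 2π · 7 = 14π cm/s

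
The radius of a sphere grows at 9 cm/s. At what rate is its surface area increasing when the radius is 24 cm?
1728π cm²/s

S = 4πr²
dS/dt = dS/dr · dr/dt = 8πr · 9
At r = 24: dS/dt = 1728π cm²/s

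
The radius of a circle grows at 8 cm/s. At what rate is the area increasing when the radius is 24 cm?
384π cm²/s

A = πr²
dA/dt = 2πr · dr/dt = 2π(24)(8) = 384π cm²/s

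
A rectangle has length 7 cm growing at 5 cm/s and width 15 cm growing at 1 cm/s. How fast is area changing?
82 cm²/s

A = lw
dA/dt = w·dl/dt + l·dw/dt = 15·5 + 7·1 = 82 cm²/s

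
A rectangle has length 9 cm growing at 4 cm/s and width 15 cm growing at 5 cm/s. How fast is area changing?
105 cm²/s

A = lw
dA/dt = w·dl/dt + l·dw/dt = 15·4 + 9·5 = 105 cm²/s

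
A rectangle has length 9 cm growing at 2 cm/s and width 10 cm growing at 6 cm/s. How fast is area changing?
74 cm²/s

A = lw
dA/dt = w·dl/dt + l·dw/dt = 10·2 + 9·6 = 74 cm²/s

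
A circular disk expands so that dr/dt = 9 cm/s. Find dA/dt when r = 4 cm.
72π cm²/s

A = πr²
dA/dt = 2πr · dr/dt = 2π(4)(9) = 72π cm²/s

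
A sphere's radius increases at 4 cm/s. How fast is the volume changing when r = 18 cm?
5184π cm³/s

V = (4/3)πr³
dV/dt = dV/dr · dr/dt = 4πr² · 4
At r = 18: dV/dt = 5184π cm³/s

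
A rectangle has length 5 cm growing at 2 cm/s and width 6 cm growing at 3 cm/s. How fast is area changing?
27 cm²/s

A = lw
dA/dt = w·dl/dt + l·dw/dt = 6·2 + 5·3 = 27 cm²/s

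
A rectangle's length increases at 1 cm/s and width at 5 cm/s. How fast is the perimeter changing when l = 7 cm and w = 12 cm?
12 cm/s

P = 2(l + w)
dP/dt = 2(dl/dt + dw/dt) = 2(1 + 5) = 12 cm/s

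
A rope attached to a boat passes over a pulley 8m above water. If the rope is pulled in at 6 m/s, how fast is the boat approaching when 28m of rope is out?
14√5/5 ≈ 6.261 m/s

rope² = x² + 8²
x = √(28² - 8²) = 12√5
dx/dt = (rope/x) · d(rope)/dt = (28/(12√5)) · (-6) = -14√5/5 m/s
The boat approaches at 14√5/5 ≈ 6.261 m/s.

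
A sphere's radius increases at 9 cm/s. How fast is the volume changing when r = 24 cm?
20736π cm³/s

V = (4/3)πr³
dV/dt = dV/dr · dr/dt = 4πr² · 9
At r = 24: dV/dt = 20736π cm³/s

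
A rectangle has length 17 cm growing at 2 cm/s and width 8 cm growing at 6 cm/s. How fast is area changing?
118 cm²/s

A = lw
dA/dt = w·dl/dt + l·dw/dt = 8·2 + 17·6 = 118 cm²/s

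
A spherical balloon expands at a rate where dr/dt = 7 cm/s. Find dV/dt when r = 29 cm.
23548π cm³/s

V = (4/3)πr³
dV/dt = dV/dr · dr/dt = 4πr² · 7
At r = 29: dV/dt = 23548π cm³/s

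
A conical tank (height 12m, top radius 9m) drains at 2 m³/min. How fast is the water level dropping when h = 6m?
8/(81π) ≈ 0.03144 m/min

r/h = 9/12, so r = (3/4)h
V = (1/3)πr²h = (1/3)π((3/4)h)²h = (3/16)πh³
dV/dh = (9/16)πh²
dh/dt = (dV/dt)/(dV/dh) = -2/((9/16)π·6²) = -8/(81π) m/min
The level is dropping at 8/(81π) ≈ 0.03144 m/min.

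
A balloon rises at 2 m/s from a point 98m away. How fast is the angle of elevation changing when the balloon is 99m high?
0.0101 rad/s

tan(θ) = y/98
sec²(θ) · dθ/dt = (1/98) · dy/dt
dθ/dt = cos²(θ)/98 · 2 = 98/(98² + 99²) · 2
dθ/dt = 0.0101 rad/s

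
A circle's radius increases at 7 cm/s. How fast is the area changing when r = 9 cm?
126π cm²/s

A = πr²
dA/dt = 2πr · dr/dt = 2π(9)(7) = 126π cm²/s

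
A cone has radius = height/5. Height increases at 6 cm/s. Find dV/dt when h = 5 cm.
6π cm³/s

V = (1/3)π(h/5)²h = πh³/75
dV/dt = πh²/25 · 6
At h = 5: dV/dt = 6π cm³/s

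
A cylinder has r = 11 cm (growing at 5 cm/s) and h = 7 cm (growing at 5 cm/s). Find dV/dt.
1375π cm³/s

V = πr²h
dV/dt = 2πrh·dr/dt + πr²·dh/dt
= 2π(11)(7)(5) + π(11)²(5)
= 1375π cm³/s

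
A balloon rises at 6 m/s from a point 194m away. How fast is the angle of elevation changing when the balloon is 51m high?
0.028929 rad/s

tan(θ) = y/194
sec²(θ) · dθ/dt = (1/194) · dy/dt
dθ/dt = cos²(θ)/194 · 6 = 194/(194² + 51²) · 6
dθ/dt = 0.028929 rad/s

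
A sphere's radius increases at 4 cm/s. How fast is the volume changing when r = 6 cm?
576π cm³/s

V = (4/3)πr³
dV/dt = dV/dr · dr/dt = 4πr² · 4
At r = 6: dV/dt = 576π cm³/s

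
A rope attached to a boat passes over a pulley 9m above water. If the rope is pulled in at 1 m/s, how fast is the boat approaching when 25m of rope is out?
25√34/136 ≈ 1.072 m/s

rope² = x² + 9²
x = √(25² - 9²) = 4√34
dx/dt = (rope/x) · d(rope)/dt = (25/(4√34)) · (-1) = -25√34/136 m/s
The boat approaches at 25√34/136 ≈ 1.072 m/s.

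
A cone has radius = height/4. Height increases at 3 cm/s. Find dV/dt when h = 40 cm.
300π cm³/s

V = (1/3)π(h/4)²h = πh³/48
dV/dt = πh²/16 · 3
At h = 40: dV/dt = 300π cm³/s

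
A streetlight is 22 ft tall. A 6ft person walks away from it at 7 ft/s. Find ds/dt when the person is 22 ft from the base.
21/8 ft/s

By similar triangles: 22/(x+s) = 6/s
Solving: s = 6x/16
ds/dt = 6/16 · dx/dt = 3/8 · 7 = 21/8 ft/s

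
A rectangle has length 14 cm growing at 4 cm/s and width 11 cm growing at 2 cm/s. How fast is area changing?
72 cm²/s

A = lw
dA/dt = w·dl/dt + l·dw/dt = 11·4 + 14·2 = 72 cm²/s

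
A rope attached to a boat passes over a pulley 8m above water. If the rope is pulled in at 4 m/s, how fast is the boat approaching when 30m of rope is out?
60√209/209 ≈ 4.15 m/s

rope² = x² + 8²
x = √(30² - 8²) = 2√209
dx/dt = (rope/x) · d(rope)/dt = (30/(2√209)) · (-4) = -60√209/209 m/s
The boat approaches at 60√209/209 ≈ 4.15 m/s.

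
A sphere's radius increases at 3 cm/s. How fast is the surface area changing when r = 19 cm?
456π cm²/s

S = 4πr²
dS/dt = dS/dr · dr/dt = 8πr · 3
At r = 19: dS/dt = 456π cm²/s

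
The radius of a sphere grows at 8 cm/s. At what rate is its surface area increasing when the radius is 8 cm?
512π cm²/s

S = 4πr²
dS/dt = dS/dr · dr/dt = 8πr · 8
At r = 8: dS/dt = 512π cm²/s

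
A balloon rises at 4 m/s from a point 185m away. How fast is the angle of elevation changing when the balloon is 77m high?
0.018429 rad/s

tan(θ) = y/185
sec²(θ) · dθ/dt = (1/185) · dy/dt
dθ/dt = cos²(θ)/185 · 4 = 185/(185² + 77²) · 4
dθ/dt = 0.018429 rad/s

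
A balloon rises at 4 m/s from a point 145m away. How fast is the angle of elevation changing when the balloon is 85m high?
0.020531 rad/s

tan(θ) = y/145
sec²(θ) · dθ/dt = (1/145) · dy/dt
dθ/dt = cos²(θ)/145 · 4 = 145/(145² + 85²) · 4
dθ/dt = 0.020531 rad/s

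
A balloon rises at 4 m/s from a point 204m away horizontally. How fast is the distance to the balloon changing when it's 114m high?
76√1517/1517 ≈ 1.951 m/s

z² = 204² + y²
z = √(204² + 114²) = 6√1517
dz/dt = y/z · dy/dt = 114/(6√1517) · 4 = 76√1517/1517 ≈ 1.951 m/s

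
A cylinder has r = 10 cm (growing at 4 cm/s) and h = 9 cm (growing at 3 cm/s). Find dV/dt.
1020π cm³/s

V = πr²h
dV/dt = 2πrh·dr/dt + πr²·dh/dt
= 2π(10)(9)(4) + π(10)²(3)
= 1020π cm³/s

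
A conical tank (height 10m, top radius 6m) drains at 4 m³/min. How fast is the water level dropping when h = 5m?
4/(9π) ≈ 0.1415 m/min

r/h = 6/10, so r = (3/5)h
V = (1/3)πr²h = (1/3)π((3/5)h)²h = (3/25)πh³
dV/dh = (9/25)πh²
dh/dt = (dV/dt)/(dV/dh) = -4/((9/25)π·5²) = -4/(9π) m/min
The level is dropping at 4/(9π) ≈ 0.1415 m/min.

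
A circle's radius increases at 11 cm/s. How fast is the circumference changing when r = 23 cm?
22π cm/s

C = 2πr
dC/dt = 2π · dr/dt = 2π · 11 = 22π cm/s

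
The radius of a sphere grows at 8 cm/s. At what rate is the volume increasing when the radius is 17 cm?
9248π cm³/s

V = (4/3)πr³
dV/dt = dV/dr · dr/dt = 4πr² · 8
At r = 17: dV/dt = 9248π cm³/s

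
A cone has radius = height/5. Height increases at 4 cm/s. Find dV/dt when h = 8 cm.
256π/25 cm³/s

V = (1/3)π(h/5)²h = πh³/75
dV/dt = πh²/25 · 4
At h = 8: dV/dt = 256π/25 cm³/s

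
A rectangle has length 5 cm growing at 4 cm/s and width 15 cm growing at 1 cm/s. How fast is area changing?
65 cm²/s

A = lw
dA/dt = w·dl/dt + l·dw/dt = 15·4 + 5·1 = 65 cm²/s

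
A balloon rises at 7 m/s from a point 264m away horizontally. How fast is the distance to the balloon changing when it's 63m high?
147√8185/8185 ≈ 1.625 m/s

z² = 264² + y²
z = √(264² + 63²) = 3√8185
dz/dt = y/z · dy/dt = 63/(3√8185) · 7 = 147√8185/8185 ≈ 1.625 m/s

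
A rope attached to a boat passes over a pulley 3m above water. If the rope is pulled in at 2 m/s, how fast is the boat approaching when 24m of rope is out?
16√7/21 ≈ 2.016 m/s

rope² = x² + 3²
x = √(24² - 3²) = 9√7
dx/dt = (rope/x) · d(rope)/dt = (24/(9√7)) · (-2) = -16√7/21 m/s
The boat approaches at 16√7/21 ≈ 2.016 m/s.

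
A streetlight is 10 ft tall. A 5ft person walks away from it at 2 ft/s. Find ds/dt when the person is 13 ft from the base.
2 ft/s

By similar triangles: 10/(x+s) = 5/s
Solving: s = 5x/5
ds/dt = 5/5 · dx/dt = 1 · 2 = 2 ft/s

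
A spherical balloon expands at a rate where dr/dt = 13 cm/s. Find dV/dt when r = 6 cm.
1872π cm³/s

V = (4/3)πr³
dV/dt = dV/dr · dr/dt = 4πr² · 13
At r = 6: dV/dt = 1872π cm³/s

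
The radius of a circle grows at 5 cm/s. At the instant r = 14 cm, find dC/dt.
10π cm/s

C = 2πr
dC/dt = 2π · dr/dt = 2π · 5 = 10π cm/s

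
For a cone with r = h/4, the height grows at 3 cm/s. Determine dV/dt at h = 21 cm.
1323π/16 cm³/s

V = (1/3)π(h/4)²h = πh³/48
dV/dt = πh²/16 · 3
At h = 21: dV/dt = 1323π/16 cm³/s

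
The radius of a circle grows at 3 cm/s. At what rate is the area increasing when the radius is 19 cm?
114π cm²/s

A = πr²
dA/dt = 2πr · dr/dt = 2π(19)(3) = 114π cm²/s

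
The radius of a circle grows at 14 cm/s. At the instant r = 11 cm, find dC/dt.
28π cm/s

C = 2πr
dC/dt = 2π · dr/dt = 2π · 14 = 28π cm/s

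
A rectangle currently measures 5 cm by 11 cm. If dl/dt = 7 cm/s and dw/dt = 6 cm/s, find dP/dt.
26 cm/s

P = 2(l + w)
dP/dt = 2(dl/dt + dw/dt) = 2(7 + 6) = 26 cm/s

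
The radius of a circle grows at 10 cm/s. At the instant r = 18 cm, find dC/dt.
20π cm/s

C = 2πr
dC/dt = 2π · dr/dt = 2π · 10 = 20π cm/s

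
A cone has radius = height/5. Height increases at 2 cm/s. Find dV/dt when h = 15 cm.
18π cm³/s

V = (1/3)π(h/5)²h = πh³/75
dV/dt = πh²/25 · 2
At h = 15: dV/dt = 18π cm³/s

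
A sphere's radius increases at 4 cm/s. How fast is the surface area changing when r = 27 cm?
864π cm²/s

S = 4πr²
dS/dt = dS/dr · dr/dt = 8πr · 4
At r = 27: dS/dt = 864π cm²/s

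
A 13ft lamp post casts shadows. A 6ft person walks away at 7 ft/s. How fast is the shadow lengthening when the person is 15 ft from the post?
6 ft/s

By similar triangles: 13/(x+s) = 6/s
Solving: s = 6x/7
ds/dt = 6/7 · dx/dt = 6/7 · 7 = 6 ft/s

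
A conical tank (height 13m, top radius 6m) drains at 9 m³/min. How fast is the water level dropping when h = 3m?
169/(36π) ≈ 1.494 m/min

r/h = 6/13, so r = (6/13)h
V = (1/3)πr²h = (1/3)π((6/13)h)²h = (12/169)πh³
dV/dh = (36/169)πh²
dh/dt = (dV/dt)/(dV/dh) = -9/((36/169)π·3²) = -169/(36π) m/min
The level is dropping at 169/(36π) ≈ 1.494 m/min.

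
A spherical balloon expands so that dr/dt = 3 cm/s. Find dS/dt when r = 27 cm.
648π cm²/s

S = 4πr²
dS/dt = dS/dr · dr/dt = 8πr · 3
At r = 27: dS/dt = 648π cm²/s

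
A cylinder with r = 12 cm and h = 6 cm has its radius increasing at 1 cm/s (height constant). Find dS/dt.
60π cm²/s

S = 2πrh + 2πr² (lateral + bases)
dS/dt = (2πh + 4πr)·dr/dt = (2π·6 + 4π·12)·1
= 60π cm²/s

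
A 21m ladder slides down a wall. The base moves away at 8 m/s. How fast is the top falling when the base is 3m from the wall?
2√3/3 ≈ 1.155 m/s

x² + y² = 21²
2x·dx/dt + 2y·dy/dt = 0
dy/dt = -x/y · dx/dt = -3/(12√3) · 8 = -2√3/3 m/s
The top is descending at 2√3/3 ≈ 1.155 m/s.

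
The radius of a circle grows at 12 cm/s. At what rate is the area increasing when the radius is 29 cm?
696π cm²/s

A = πr²
dA/dt = 2πr · dr/dt = 2π(29)(12) = 696π cm²/s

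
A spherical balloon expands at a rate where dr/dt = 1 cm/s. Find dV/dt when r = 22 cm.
1936π cm³/s

V = (4/3)πr³
dV/dt = dV/dr · dr/dt = 4πr² · 1
At r = 22: dV/dt = 1936π cm³/s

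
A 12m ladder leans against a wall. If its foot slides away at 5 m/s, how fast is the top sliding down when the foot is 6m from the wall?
5√3/3 ≈ 2.887 m/s

x² + y² = 12²
2x·dx/dt + 2y·dy/dt = 0
dy/dt = -x/y · dx/dt = -6/(6√3) · 5 = -5√3/3 m/s
The top is descending at 5√3/3 ≈ 2.887 m/s.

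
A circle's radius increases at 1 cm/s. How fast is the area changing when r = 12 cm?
24π cm²/s

A = πr²
dA/dt = 2πr · dr/dt = 2π(12)(1) = 24π cm²/s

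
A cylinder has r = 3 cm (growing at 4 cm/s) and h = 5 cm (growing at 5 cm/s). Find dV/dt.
165π cm³/s

V = πr²h
dV/dt = 2πrh·dr/dt + πr²·dh/dt
= 2π(3)(5)(4) + π(3)²(5)
= 165π cm³/s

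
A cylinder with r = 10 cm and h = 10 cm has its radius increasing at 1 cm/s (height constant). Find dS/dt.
60π cm²/s

S = 2πrh + 2πr² (lateral + bases)
dS/dt = (2πh + 4πr)·dr/dt = (2π·10 + 4π·10)·1
= 60π cm²/s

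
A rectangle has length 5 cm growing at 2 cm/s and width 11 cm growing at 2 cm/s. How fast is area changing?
32 cm²/s

A = lw
dA/dt = w·dl/dt + l·dw/dt = 11·2 + 5·2 = 32 cm²/s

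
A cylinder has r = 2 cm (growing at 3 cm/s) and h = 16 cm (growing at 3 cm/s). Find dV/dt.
204π cm³/s

V = πr²h
dV/dt = 2πrh·dr/dt + πr²·dh/dt
= 2π(2)(16)(3) + π(2)²(3)
= 204π cm³/s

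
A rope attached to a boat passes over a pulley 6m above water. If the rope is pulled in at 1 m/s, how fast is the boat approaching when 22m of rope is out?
11√7/28 ≈ 1.039 m/s

rope² = x² + 6²
x = √(22² - 6²) = 8√7
dx/dt = (rope/x) · d(rope)/dt = (22/(8√7)) · (-1) = -11√7/28 m/s
The boat approaches at 11√7/28 ≈ 1.039 m/s.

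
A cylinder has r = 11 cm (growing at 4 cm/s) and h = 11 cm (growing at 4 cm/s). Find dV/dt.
1452π cm³/s

V = πr²h
dV/dt = 2πrh·dr/dt + πr²·dh/dt
= 2π(11)(11)(4) + π(11)²(4)
= 1452π cm³/s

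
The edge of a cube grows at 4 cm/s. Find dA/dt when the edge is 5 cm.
240 cm²/s

A = 6s²
dA/dt = 12s · ds/dt = 12·5·4 = 240 cm²/s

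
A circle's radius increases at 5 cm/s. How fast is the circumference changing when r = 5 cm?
10π cm/s

C = 2πr
dC/dt = 2π · dr/dt = 2π · 5 = 10π cm/s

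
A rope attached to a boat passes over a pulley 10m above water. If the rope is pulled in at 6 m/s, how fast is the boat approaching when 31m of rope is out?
62√861/287 ≈ 6.339 m/s

rope² = x² + 10²
x = √(31² - 10²) = √861
dx/dt = (rope/x) · d(rope)/dt = (31/√861) · (-6) = -62√861/287 m/s
The boat approaches at 62√861/287 ≈ 6.339 m/s.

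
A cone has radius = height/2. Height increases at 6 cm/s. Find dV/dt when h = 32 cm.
1536π cm³/s

V = (1/3)π(h/2)²h = πh³/12
dV/dt = πh²/4 · 6
At h = 32: dV/dt = 1536π cm³/s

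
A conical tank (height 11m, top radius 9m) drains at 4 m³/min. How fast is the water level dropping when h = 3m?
484/(729π) ≈ 0.2113 m/min

r/h = 9/11, so r = (9/11)h
V = (1/3)πr²h = (1/3)π((9/11)h)²h = (27/121)πh³
dV/dh = (81/121)πh²
dh/dt = (dV/dt)/(dV/dh) = -4/((81/121)π·3²) = -484/(729π) m/min
The level is dropping at 484/(729π) ≈ 0.2113 m/min.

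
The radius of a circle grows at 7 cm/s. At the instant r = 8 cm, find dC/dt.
14π cm/s

C = 2πr
dC/dt = 2π · dr/dt = 2π · 7 = 14π cm/s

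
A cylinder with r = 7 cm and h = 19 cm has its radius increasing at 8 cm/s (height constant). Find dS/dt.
528π cm²/s

S = 2πrh + 2πr² (lateral + bases)
dS/dt = (2πh + 4πr)·dr/dt = (2π·19 + 4π·7)·8
= 528π cm²/s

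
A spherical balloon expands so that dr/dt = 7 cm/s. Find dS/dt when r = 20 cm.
1120π cm²/s

S = 4πr²
dS/dt = dS/dr · dr/dt = 8πr · 7
At r = 20: dS/dt = 1120π cm²/s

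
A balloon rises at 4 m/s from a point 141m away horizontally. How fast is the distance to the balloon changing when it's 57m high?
38√2570/1285 ≈ 1.499 m/s

z² = 141² + y²
z = √(141² + 57²) = 3√2570
dz/dt = y/z · dy/dt = 57/(3√2570) · 4 = 38√2570/1285 ≈ 1.499 m/s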